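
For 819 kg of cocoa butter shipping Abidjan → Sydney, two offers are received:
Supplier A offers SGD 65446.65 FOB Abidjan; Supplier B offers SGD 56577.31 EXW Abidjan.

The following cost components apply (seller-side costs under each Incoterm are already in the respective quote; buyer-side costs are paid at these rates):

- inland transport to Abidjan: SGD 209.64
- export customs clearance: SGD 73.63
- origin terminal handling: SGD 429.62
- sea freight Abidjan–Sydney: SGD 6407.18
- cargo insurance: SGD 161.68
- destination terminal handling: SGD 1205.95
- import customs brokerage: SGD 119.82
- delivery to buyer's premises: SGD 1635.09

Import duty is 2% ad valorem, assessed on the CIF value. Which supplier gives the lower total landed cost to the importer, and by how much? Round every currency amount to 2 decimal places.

Supplier A (FOB):
CIF value = FOB price + freight + insurance = 65446.65 + 6407.18 + 161.68 = 72015.51
Import duty = 72015.51 × 2% = 1440.31
Buyer bears (A): 6407.18 + 161.68 + 1205.95 + 119.82 + 1635.09 = 9529.72
Landed cost (A) = invoice 65446.65 + 9529.72 + duty 1440.31 = 76416.68
Supplier B (EXW):
CIF value = EXW price + inland to port + export clearance + origin terminal + freight + insurance = 56577.31 + 209.64 + 73.63 + 429.62 + 6407.18 + 161.68 = 63859.06
Import duty = 63859.06 × 2% = 1277.18
Buyer bears (B): 209.64 + 73.63 + 429.62 + 6407.18 + 161.68 + 1205.95 + 119.82 + 1635.09 = 10242.61
Landed cost (B) = invoice 56577.31 + 10242.61 + duty 1277.18 = 68097.10
Difference = |76416.68 − 68097.10| = 8319.58

Supplier B is cheaper by SGD 8319.58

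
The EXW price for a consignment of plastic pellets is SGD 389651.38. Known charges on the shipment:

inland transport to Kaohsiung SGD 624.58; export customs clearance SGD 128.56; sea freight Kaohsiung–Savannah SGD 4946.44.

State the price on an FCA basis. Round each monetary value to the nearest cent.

Not relevant to the conversion: freight — on the buyer under both terms; not part of either seller's price.
From EXW to FCA, the seller additionally bears: inland to port, export clearance.
FCA price = 389651.38 + 624.58 + 128.56 = 390404.52

FCA price: SGD 390404.52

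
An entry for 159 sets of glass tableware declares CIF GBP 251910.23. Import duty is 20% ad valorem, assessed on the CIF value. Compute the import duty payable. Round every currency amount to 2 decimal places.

Import duty: GBP 50382.05

Import duty = 251910.23 × 20% = 50382.05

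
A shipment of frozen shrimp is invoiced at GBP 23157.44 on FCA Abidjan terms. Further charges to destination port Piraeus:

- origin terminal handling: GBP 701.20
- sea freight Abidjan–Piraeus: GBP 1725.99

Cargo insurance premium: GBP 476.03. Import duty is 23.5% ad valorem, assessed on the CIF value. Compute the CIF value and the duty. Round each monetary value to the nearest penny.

CIF value: GBP 26060.66; import duty: GBP 6124.26

CIF = FCA price + pre-shipment costs + freight + insurance
CIF = 23157.44 + 701.20 + 1725.99 + 476.03 = 26060.66
Import duty = 26060.66 × 23.5% = 6124.26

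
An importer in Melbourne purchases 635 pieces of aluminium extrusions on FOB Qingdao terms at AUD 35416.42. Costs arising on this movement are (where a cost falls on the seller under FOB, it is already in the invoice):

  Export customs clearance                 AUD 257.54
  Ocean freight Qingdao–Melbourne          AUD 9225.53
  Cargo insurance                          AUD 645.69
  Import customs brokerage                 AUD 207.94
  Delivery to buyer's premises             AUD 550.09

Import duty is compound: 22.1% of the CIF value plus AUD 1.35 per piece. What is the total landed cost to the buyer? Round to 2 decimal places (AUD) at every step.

FOB: the seller bears costs until goods are on board at the origin port; the buyer bears freight, insurance and all costs thereafter.
Already in the invoice (seller's account under FOB): export clearance — exclude.
CIF value = FOB price + freight + insurance = 35416.42 + 9225.53 + 645.69 = 45287.64
Ad valorem component: 45287.64 × 22.1% = 10008.57
Specific component: 635 × 1.35 = 857.25
Import duty = 10008.57 + 857.25 = 10865.82
Buyer bears: freight 9225.53 + insurance 645.69 + brokerage 207.94 + delivery 550.09 + duty 10865.82 = 21495.07
Landed cost = invoice 35416.42 + 21495.07 = 56911.49

Total landed cost: AUD 56911.49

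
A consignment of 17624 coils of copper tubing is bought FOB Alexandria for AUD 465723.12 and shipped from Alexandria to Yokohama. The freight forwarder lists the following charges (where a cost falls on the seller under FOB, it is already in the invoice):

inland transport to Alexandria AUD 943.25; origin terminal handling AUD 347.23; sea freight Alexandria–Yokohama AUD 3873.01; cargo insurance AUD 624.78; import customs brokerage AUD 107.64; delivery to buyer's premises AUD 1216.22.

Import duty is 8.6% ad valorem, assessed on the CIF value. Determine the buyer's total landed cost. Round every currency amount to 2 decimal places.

FOB: the seller bears costs until goods are on board at the origin port; the buyer bears freight, insurance and all costs thereafter.
Already in the invoice (seller's account under FOB): inland to port, origin terminal — exclude.
CIF value = FOB price + freight + insurance = 465723.12 + 3873.01 + 624.78 = 470220.91
Import duty = 470220.91 × 8.6% = 40439.00
Buyer bears: freight 3873.01 + insurance 624.78 + brokerage 107.64 + delivery 1216.22 + duty 40439.00 = 46260.65
Landed cost = invoice 465723.12 + 46260.65 = 511983.77

Total landed cost: AUD 511983.77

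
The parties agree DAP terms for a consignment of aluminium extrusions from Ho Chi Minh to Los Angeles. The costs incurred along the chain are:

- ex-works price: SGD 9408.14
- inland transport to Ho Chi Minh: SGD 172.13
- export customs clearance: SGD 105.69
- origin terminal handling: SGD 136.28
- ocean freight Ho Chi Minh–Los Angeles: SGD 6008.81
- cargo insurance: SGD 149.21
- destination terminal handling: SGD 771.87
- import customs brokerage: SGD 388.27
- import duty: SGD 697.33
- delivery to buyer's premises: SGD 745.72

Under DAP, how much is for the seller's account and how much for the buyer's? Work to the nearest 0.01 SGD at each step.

DAP: the seller bears all costs to the named destination except import duty and clearance.
Seller's account: goods 9408.14 + inland to port 172.13 + export clearance 105.69 + origin terminal 136.28 + freight 6008.81 + insurance 149.21 + destination terminal 771.87 + delivery 745.72 = 17497.85
Buyer's account: brokerage 388.27 + duty 697.33 = 1085.60

Seller: SGD 17497.85; buyer: SGD 1085.60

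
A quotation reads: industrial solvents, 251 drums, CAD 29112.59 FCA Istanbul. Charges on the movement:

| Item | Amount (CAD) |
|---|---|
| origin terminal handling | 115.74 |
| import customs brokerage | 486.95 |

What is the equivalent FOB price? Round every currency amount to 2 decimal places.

Not relevant to the conversion: brokerage — on the buyer under both terms; not part of either seller's price.
From FCA to FOB, the seller additionally bears: origin terminal.
FOB price = 29112.59 + 115.74 = 29228.33

FOB price: CAD 29228.33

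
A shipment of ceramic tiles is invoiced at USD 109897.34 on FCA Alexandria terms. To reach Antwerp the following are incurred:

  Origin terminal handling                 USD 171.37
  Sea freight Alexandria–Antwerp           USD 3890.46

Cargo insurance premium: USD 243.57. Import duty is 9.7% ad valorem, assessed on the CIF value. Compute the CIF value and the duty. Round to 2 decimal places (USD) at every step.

CIF = FCA price + pre-shipment costs + freight + insurance
CIF = 109897.34 + 171.37 + 3890.46 + 243.57 = 114202.74
Import duty = 114202.74 × 9.7% = 11077.67

CIF value: USD 114202.74; import duty: USD 11077.67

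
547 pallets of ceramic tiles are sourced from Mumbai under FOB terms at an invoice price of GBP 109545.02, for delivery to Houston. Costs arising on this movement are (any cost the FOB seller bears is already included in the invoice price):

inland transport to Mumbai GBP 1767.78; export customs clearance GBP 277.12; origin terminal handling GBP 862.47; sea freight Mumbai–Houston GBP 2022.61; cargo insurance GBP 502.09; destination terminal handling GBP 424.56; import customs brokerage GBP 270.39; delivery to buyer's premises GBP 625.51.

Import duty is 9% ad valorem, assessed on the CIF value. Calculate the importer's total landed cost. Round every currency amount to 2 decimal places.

Total landed cost: GBP 123476.45

FOB: the seller bears costs until goods are on board at the origin port; the buyer bears freight, insurance and all costs thereafter.
Already in the invoice (seller's account under FOB): inland to port, export clearance, origin terminal — exclude.
CIF value = FOB price + freight + insurance = 109545.02 + 2022.61 + 502.09 = 112069.72
Import duty = 112069.72 × 9% = 10086.27
Buyer bears: freight 2022.61 + insurance 502.09 + destination terminal 424.56 + brokerage 270.39 + delivery 625.51 + duty 10086.27 = 13931.43
Landed cost = invoice 109545.02 + 13931.43 = 123476.45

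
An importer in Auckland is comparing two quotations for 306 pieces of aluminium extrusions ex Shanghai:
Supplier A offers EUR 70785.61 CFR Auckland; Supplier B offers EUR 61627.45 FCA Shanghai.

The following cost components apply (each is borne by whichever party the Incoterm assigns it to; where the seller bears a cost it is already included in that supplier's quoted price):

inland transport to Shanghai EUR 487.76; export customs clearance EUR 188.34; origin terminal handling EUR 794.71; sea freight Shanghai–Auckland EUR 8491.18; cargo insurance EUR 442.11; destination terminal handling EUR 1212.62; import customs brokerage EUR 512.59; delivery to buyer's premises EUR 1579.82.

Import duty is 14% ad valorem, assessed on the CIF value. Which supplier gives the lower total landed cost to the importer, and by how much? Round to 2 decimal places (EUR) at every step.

Supplier A (CFR):
CIF value = CFR price + insurance = 70785.61 + 442.11 = 71227.72
Import duty = 71227.72 × 14% = 9971.88
Buyer bears (A): 442.11 + 1212.62 + 512.59 + 1579.82 = 3747.14
Landed cost (A) = invoice 70785.61 + 3747.14 + duty 9971.88 = 84504.63
Supplier B (FCA):
CIF value = FCA price + origin terminal + freight + insurance = 61627.45 + 794.71 + 8491.18 + 442.11 = 71355.45
Import duty = 71355.45 × 14% = 9989.76
Buyer bears (B): 794.71 + 8491.18 + 442.11 + 1212.62 + 512.59 + 1579.82 = 13033.03
Landed cost (B) = invoice 61627.45 + 13033.03 + duty 9989.76 = 84650.24
Difference = |84504.63 − 84650.24| = 145.61

Supplier A is cheaper by EUR 145.61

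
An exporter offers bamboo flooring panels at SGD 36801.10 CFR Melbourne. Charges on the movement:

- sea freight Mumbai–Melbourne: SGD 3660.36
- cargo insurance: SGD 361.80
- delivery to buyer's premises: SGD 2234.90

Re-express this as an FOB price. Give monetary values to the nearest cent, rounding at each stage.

FOB price: SGD 33140.74

Not relevant to the conversion: insurance, delivery — on the buyer under both terms; not part of either seller's price.
From CFR to FOB, the seller no longer bears: freight.
FOB price = 36801.10 − 3660.36 = 33140.74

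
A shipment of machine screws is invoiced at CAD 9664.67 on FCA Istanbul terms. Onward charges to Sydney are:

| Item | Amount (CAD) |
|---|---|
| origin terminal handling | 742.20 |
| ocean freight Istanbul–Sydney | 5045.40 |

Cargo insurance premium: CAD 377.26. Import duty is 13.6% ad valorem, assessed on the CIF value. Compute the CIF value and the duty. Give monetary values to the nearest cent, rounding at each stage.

CIF = FCA price + pre-shipment costs + freight + insurance
CIF = 9664.67 + 742.20 + 5045.40 + 377.26 = 15829.53
Import duty = 15829.53 × 13.6% = 2152.82

CIF value: CAD 15829.53; import duty: CAD 2152.82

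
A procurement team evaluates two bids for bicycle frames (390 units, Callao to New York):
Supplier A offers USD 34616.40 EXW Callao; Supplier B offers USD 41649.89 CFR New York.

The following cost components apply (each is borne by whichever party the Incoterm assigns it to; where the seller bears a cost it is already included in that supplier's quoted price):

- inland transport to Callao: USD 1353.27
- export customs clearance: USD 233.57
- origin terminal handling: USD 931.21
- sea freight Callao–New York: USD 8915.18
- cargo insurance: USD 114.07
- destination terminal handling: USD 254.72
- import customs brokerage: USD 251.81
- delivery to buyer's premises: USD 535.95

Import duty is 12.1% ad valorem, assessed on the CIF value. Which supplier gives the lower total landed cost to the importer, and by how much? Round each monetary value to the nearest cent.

Supplier B is cheaper by USD 4932.11

Supplier A (EXW):
CIF value = EXW price + inland to port + export clearance + origin terminal + freight + insurance = 34616.40 + 1353.27 + 233.57 + 931.21 + 8915.18 + 114.07 = 46163.70
Import duty = 46163.70 × 12.1% = 5585.81
Buyer bears (A): 1353.27 + 233.57 + 931.21 + 8915.18 + 114.07 + 254.72 + 251.81 + 535.95 = 12589.78
Landed cost (A) = invoice 34616.40 + 12589.78 + duty 5585.81 = 52791.99
Supplier B (CFR):
CIF value = CFR price + insurance = 41649.89 + 114.07 = 41763.96
Import duty = 41763.96 × 12.1% = 5053.44
Buyer bears (B): 114.07 + 254.72 + 251.81 + 535.95 = 1156.55
Landed cost (B) = invoice 41649.89 + 1156.55 + duty 5053.44 = 47859.88
Difference = |52791.99 − 47859.88| = 4932.11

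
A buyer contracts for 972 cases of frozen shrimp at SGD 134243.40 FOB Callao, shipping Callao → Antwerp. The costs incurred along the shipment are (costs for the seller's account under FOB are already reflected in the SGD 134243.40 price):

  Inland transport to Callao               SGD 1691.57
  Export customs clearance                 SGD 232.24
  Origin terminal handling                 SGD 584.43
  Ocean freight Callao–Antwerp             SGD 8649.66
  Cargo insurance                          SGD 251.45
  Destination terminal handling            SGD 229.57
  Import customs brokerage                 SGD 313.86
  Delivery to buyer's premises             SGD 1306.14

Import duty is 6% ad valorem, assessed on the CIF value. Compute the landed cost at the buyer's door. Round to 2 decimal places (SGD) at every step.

Total landed cost: SGD 153582.75

FOB: the seller bears costs until goods are on board at the origin port; the buyer bears freight, insurance and all costs thereafter.
Already in the invoice (seller's account under FOB): inland to port, export clearance, origin terminal — exclude.
CIF value = FOB price + freight + insurance = 134243.40 + 8649.66 + 251.45 = 143144.51
Import duty = 143144.51 × 6% = 8588.67
Buyer bears: freight 8649.66 + insurance 251.45 + destination terminal 229.57 + brokerage 313.86 + delivery 1306.14 + duty 8588.67 = 19339.35
Landed cost = invoice 134243.40 + 19339.35 = 153582.75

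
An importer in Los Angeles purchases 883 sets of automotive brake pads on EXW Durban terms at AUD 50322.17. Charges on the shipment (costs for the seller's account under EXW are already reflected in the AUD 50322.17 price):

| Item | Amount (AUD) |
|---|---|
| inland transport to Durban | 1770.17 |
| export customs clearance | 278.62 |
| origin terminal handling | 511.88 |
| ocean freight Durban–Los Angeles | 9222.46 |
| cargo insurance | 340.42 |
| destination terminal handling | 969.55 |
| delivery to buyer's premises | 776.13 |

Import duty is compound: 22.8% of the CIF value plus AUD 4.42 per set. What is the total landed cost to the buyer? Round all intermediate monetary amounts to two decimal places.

EXW: the seller makes goods available at their premises; the buyer bears all onward costs.
CIF value = EXW price + inland to port + export clearance + origin terminal + freight + insurance = 50322.17 + 1770.17 + 278.62 + 511.88 + 9222.46 + 340.42 = 62445.72
Ad valorem component: 62445.72 × 22.8% = 14237.62
Specific component: 883 × 4.42 = 3902.86
Import duty = 14237.62 + 3902.86 = 18140.48
Buyer bears: inland to port 1770.17 + export clearance 278.62 + origin terminal 511.88 + freight 9222.46 + insurance 340.42 + destination terminal 969.55 + delivery 776.13 + duty 18140.48 = 32009.71
Landed cost = invoice 50322.17 + 32009.71 = 82331.88

Total landed cost: AUD 82331.88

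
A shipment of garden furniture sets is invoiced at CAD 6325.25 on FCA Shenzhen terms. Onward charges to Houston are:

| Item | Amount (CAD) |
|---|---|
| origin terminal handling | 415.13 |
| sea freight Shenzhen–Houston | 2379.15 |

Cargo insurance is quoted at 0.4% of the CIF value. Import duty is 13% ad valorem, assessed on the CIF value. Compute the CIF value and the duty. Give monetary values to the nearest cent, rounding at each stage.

Let C be the CIF value. C = FCA price + pre-shipment costs + freight + 0.4% × C
C − 0.4% × C = 6325.25 + 415.13 + 2379.15
0.996 × C = 9119.53
C = 9119.53 / 0.996 = 9156.15
Insurance premium = 0.4% × 9156.15 = 36.62
Import duty = 9156.15 × 13% = 1190.30

CIF value: CAD 9156.15; import duty: CAD 1190.30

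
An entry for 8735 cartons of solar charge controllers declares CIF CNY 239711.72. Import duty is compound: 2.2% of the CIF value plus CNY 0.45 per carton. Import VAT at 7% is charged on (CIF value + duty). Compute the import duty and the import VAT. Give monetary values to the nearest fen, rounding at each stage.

Ad valorem component: 239711.72 × 2.2% = 5273.66
Specific component: 8735 × 0.45 = 3930.75
Import duty = 5273.66 + 3930.75 = 9204.41
VAT base = CIF + duty = 239711.72 + 9204.41 = 248916.13
Import VAT = 248916.13 × 7% = 17424.13

Import duty: CNY 9204.41; import VAT: CNY 17424.13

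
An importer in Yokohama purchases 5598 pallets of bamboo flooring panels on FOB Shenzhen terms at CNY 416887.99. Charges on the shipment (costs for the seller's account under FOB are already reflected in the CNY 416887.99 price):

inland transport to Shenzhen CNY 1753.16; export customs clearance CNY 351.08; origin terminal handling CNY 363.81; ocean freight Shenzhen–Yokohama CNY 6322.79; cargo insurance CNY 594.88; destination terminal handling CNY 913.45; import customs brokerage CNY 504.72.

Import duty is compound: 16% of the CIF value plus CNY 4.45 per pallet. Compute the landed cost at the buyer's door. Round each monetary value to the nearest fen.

FOB: the seller bears costs until goods are on board at the origin port; the buyer bears freight, insurance and all costs thereafter.
Already in the invoice (seller's account under FOB): inland to port, export clearance, origin terminal — exclude.
CIF value = FOB price + freight + insurance = 416887.99 + 6322.79 + 594.88 = 423805.66
Ad valorem component: 423805.66 × 16% = 67808.91
Specific component: 5598 × 4.45 = 24911.10
Import duty = 67808.91 + 24911.10 = 92720.01
Buyer bears: freight 6322.79 + insurance 594.88 + destination terminal 913.45 + brokerage 504.72 + duty 92720.01 = 101055.85
Landed cost = invoice 416887.99 + 101055.85 = 517943.84

Total landed cost: CNY 517943.84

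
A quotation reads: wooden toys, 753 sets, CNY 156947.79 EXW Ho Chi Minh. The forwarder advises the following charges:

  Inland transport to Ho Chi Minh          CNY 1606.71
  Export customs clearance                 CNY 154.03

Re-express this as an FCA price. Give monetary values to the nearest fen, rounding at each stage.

FCA price: CNY 158708.53

From EXW to FCA, the seller additionally bears: inland to port, export clearance.
FCA price = 156947.79 + 1606.71 + 154.03 = 158708.53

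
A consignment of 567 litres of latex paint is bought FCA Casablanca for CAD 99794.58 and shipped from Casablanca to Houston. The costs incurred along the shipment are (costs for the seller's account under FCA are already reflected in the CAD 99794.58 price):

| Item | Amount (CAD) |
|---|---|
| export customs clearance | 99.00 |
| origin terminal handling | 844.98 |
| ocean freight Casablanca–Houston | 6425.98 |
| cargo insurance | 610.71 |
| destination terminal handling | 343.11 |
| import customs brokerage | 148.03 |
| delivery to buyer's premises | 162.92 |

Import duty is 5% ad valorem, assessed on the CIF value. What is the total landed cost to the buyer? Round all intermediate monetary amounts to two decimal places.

FCA: the seller delivers export-cleared goods to the carrier; the buyer bears costs from that point.
Already in the invoice (seller's account under FCA): export clearance — exclude.
CIF value = FCA price + origin terminal + freight + insurance = 99794.58 + 844.98 + 6425.98 + 610.71 = 107676.25
Import duty = 107676.25 × 5% = 5383.81
Buyer bears: origin terminal 844.98 + freight 6425.98 + insurance 610.71 + destination terminal 343.11 + brokerage 148.03 + delivery 162.92 + duty 5383.81 = 13919.54
Landed cost = invoice 99794.58 + 13919.54 = 113714.12

Total landed cost: CAD 113714.12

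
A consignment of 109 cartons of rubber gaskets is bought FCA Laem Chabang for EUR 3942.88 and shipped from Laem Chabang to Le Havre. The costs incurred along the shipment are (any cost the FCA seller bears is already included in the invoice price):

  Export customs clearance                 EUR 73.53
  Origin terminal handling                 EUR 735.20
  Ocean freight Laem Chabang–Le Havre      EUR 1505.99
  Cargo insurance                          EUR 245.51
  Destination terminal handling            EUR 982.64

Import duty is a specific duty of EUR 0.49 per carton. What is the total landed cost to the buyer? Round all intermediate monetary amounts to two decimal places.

FCA: the seller delivers export-cleared goods to the carrier; the buyer bears costs from that point.
Already in the invoice (seller's account under FCA): export clearance — exclude.
CIF value = FCA price + origin terminal + freight + insurance = 3942.88 + 735.20 + 1505.99 + 245.51 = 6429.58
Import duty = 109 × 0.49 = 53.41
Buyer bears: origin terminal 735.20 + freight 1505.99 + insurance 245.51 + destination terminal 982.64 + duty 53.41 = 3522.75
Landed cost = invoice 3942.88 + 3522.75 = 7465.63

Total landed cost: EUR 7465.63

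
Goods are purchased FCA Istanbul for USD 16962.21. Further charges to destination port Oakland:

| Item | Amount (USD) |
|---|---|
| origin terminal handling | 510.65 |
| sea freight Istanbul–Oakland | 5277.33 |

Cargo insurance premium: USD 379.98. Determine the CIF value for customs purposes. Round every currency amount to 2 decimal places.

CIF value: USD 23130.17

CIF = FCA price + pre-shipment costs + freight + insurance
CIF = 16962.21 + 510.65 + 5277.33 + 379.98 = 23130.17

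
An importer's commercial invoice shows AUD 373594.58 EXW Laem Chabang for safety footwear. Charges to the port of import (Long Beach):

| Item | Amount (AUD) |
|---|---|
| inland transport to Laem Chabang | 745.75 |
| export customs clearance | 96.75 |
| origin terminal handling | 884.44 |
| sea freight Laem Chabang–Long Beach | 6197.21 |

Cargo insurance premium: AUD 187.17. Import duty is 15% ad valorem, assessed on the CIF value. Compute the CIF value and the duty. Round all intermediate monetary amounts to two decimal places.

CIF = EXW price + pre-shipment costs + freight + insurance
CIF = 373594.58 + 745.75 + 96.75 + 884.44 + 6197.21 + 187.17 = 381705.90
Import duty = 381705.90 × 15% = 57255.89

CIF value: AUD 381705.90; import duty: AUD 57255.89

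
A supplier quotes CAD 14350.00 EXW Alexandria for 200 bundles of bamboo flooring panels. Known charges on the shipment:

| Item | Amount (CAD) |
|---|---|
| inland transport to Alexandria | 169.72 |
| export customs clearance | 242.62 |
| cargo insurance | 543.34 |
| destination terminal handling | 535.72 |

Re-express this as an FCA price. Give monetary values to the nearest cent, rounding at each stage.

Not relevant to the conversion: insurance, destination terminal — on the buyer under both terms; not part of either seller's price.
From EXW to FCA, the seller additionally bears: inland to port, export clearance.
FCA price = 14350.00 + 169.72 + 242.62 = 14762.34

FCA price: CAD 14762.34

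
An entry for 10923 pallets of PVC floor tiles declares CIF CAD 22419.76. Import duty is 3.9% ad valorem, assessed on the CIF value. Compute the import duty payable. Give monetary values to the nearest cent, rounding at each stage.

Import duty = 22419.76 × 3.9% = 874.37

Import duty: CAD 874.37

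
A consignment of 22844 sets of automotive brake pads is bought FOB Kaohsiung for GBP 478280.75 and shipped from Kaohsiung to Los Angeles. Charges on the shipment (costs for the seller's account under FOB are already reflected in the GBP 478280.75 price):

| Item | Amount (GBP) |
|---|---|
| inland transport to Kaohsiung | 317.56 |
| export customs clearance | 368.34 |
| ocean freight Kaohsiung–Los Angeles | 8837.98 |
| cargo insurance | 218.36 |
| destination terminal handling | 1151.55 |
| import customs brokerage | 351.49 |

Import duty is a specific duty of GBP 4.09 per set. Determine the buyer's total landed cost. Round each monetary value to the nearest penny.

FOB: the seller bears costs until goods are on board at the origin port; the buyer bears freight, insurance and all costs thereafter.
Already in the invoice (seller's account under FOB): inland to port, export clearance — exclude.
CIF value = FOB price + freight + insurance = 478280.75 + 8837.98 + 218.36 = 487337.09
Import duty = 22844 × 4.09 = 93431.96
Buyer bears: freight 8837.98 + insurance 218.36 + destination terminal 1151.55 + brokerage 351.49 + duty 93431.96 = 103991.34
Landed cost = invoice 478280.75 + 103991.34 = 582272.09

Total landed cost: GBP 582272.09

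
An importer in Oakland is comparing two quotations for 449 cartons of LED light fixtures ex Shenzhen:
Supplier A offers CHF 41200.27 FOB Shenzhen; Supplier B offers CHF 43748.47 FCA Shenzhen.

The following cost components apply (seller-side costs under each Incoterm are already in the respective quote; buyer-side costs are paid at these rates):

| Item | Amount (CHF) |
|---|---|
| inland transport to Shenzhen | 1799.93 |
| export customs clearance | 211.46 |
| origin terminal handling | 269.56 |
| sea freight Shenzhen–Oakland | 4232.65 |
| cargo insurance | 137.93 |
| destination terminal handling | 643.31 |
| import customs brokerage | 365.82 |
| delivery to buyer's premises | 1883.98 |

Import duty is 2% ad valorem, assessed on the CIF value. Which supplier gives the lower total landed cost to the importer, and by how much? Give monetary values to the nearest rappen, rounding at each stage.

Supplier A (FOB):
CIF value = FOB price + freight + insurance = 41200.27 + 4232.65 + 137.93 = 45570.85
Import duty = 45570.85 × 2% = 911.42
Buyer bears (A): 4232.65 + 137.93 + 643.31 + 365.82 + 1883.98 = 7263.69
Landed cost (A) = invoice 41200.27 + 7263.69 + duty 911.42 = 49375.38
Supplier B (FCA):
CIF value = FCA price + origin terminal + freight + insurance = 43748.47 + 269.56 + 4232.65 + 137.93 = 48388.61
Import duty = 48388.61 × 2% = 967.77
Buyer bears (B): 269.56 + 4232.65 + 137.93 + 643.31 + 365.82 + 1883.98 = 7533.25
Landed cost (B) = invoice 43748.47 + 7533.25 + duty 967.77 = 52249.49
Difference = |49375.38 − 52249.49| = 2874.11

Supplier A is cheaper by CHF 2874.11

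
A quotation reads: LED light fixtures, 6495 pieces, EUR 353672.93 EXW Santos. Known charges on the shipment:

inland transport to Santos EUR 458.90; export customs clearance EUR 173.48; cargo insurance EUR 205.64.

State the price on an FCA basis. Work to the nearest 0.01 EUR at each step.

Not relevant to the conversion: insurance — on the buyer under both terms; not part of either seller's price.
From EXW to FCA, the seller additionally bears: inland to port, export clearance.
FCA price = 353672.93 + 458.90 + 173.48 = 354305.31

FCA price: EUR 354305.31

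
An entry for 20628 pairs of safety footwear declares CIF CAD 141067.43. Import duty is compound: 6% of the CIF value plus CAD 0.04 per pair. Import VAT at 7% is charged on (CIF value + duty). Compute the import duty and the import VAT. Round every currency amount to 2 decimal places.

Import duty: CAD 9289.17; import VAT: CAD 10524.96

Ad valorem component: 141067.43 × 6% = 8464.05
Specific component: 20628 × 0.04 = 825.12
Import duty = 8464.05 + 825.12 = 9289.17
VAT base = CIF + duty = 141067.43 + 9289.17 = 150356.60
Import VAT = 150356.60 × 7% = 10524.96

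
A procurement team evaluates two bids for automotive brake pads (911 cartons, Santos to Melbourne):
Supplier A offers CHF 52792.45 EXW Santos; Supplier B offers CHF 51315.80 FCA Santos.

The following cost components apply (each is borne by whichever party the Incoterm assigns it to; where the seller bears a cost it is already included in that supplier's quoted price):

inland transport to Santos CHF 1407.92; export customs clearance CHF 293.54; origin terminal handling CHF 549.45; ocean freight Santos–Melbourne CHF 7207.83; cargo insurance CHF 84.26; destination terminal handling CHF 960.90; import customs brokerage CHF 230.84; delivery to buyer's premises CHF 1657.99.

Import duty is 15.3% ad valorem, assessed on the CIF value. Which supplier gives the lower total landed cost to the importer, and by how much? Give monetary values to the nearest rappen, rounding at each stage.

Supplier B is cheaper by CHF 3664.36

Supplier A (EXW):
CIF value = EXW price + inland to port + export clearance + origin terminal + freight + insurance = 52792.45 + 1407.92 + 293.54 + 549.45 + 7207.83 + 84.26 = 62335.45
Import duty = 62335.45 × 15.3% = 9537.32
Buyer bears (A): 1407.92 + 293.54 + 549.45 + 7207.83 + 84.26 + 960.90 + 230.84 + 1657.99 = 12392.73
Landed cost (A) = invoice 52792.45 + 12392.73 + duty 9537.32 = 74722.50
Supplier B (FCA):
CIF value = FCA price + origin terminal + freight + insurance = 51315.80 + 549.45 + 7207.83 + 84.26 = 59157.34
Import duty = 59157.34 × 15.3% = 9051.07
Buyer bears (B): 549.45 + 7207.83 + 84.26 + 960.90 + 230.84 + 1657.99 = 10691.27
Landed cost (B) = invoice 51315.80 + 10691.27 + duty 9051.07 = 71058.14
Difference = |74722.50 − 71058.14| = 3664.36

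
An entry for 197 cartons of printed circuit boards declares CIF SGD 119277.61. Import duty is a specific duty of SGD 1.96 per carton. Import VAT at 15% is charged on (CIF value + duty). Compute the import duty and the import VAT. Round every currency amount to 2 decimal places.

Import duty = 197 × 1.96 = 386.12
VAT base = CIF + duty = 119277.61 + 386.12 = 119663.73
Import VAT = 119663.73 × 15% = 17949.56

Import duty: SGD 386.12; import VAT: SGD 17949.56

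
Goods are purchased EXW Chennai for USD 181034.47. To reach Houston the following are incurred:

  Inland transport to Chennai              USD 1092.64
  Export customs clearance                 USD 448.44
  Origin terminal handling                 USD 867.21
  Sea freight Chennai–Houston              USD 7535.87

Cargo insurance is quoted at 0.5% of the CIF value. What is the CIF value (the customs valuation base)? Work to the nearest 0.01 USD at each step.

Let C be the CIF value. C = EXW price + pre-shipment costs + freight + 0.5% × C
C − 0.5% × C = 181034.47 + 1092.64 + 448.44 + 867.21 + 7535.87
0.995 × C = 190978.63
C = 190978.63 / 0.995 = 191938.32
Insurance premium = 0.5% × 191938.32 = 959.69

CIF value: USD 191938.32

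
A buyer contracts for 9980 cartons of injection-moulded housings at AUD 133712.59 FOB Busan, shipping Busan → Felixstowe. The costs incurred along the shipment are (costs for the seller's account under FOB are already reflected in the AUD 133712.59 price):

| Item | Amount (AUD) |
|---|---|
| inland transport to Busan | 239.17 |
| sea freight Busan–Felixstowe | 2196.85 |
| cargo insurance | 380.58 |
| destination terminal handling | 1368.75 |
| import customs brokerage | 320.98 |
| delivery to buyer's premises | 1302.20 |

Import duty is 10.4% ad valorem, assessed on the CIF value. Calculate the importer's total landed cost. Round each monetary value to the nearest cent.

FOB: the seller bears costs until goods are on board at the origin port; the buyer bears freight, insurance and all costs thereafter.
Already in the invoice (seller's account under FOB): inland to port — exclude.
CIF value = FOB price + freight + insurance = 133712.59 + 2196.85 + 380.58 = 136290.02
Import duty = 136290.02 × 10.4% = 14174.16
Buyer bears: freight 2196.85 + insurance 380.58 + destination terminal 1368.75 + brokerage 320.98 + delivery 1302.20 + duty 14174.16 = 19743.52
Landed cost = invoice 133712.59 + 19743.52 = 153456.11

Total landed cost: AUD 153456.11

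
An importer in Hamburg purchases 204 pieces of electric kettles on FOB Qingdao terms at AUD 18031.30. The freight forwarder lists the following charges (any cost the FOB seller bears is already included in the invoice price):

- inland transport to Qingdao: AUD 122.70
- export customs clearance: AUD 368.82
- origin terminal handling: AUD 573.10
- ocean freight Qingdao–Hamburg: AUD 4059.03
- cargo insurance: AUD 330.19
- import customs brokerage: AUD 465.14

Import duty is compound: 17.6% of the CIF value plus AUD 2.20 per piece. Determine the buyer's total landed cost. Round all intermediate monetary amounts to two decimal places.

FOB: the seller bears costs until goods are on board at the origin port; the buyer bears freight, insurance and all costs thereafter.
Already in the invoice (seller's account under FOB): inland to port, export clearance, origin terminal — exclude.
CIF value = FOB price + freight + insurance = 18031.30 + 4059.03 + 330.19 = 22420.52
Ad valorem component: 22420.52 × 17.6% = 3946.01
Specific component: 204 × 2.20 = 448.80
Import duty = 3946.01 + 448.80 = 4394.81
Buyer bears: freight 4059.03 + insurance 330.19 + brokerage 465.14 + duty 4394.81 = 9249.17
Landed cost = invoice 18031.30 + 9249.17 = 27280.47

Total landed cost: AUD 27280.47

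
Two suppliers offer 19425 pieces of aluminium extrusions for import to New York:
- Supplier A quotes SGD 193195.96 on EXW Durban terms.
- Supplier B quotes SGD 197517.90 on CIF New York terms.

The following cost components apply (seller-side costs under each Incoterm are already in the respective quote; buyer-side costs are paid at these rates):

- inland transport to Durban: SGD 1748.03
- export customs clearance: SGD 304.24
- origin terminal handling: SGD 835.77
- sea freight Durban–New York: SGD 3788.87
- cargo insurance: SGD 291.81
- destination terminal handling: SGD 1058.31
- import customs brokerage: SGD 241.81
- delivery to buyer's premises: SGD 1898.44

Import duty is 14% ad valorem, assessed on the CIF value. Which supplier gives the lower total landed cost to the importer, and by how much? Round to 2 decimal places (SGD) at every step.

Supplier A (EXW):
CIF value = EXW price + inland to port + export clearance + origin terminal + freight + insurance = 193195.96 + 1748.03 + 304.24 + 835.77 + 3788.87 + 291.81 = 200164.68
Import duty = 200164.68 × 14% = 28023.06
Buyer bears (A): 1748.03 + 304.24 + 835.77 + 3788.87 + 291.81 + 1058.31 + 241.81 + 1898.44 = 10167.28
Landed cost (A) = invoice 193195.96 + 10167.28 + duty 28023.06 = 231386.30
Supplier B (CIF):
The CIF price already equals the CIF value: 197517.90
Import duty = 197517.90 × 14% = 27652.51
Buyer bears (B): 1058.31 + 241.81 + 1898.44 = 3198.56
Landed cost (B) = invoice 197517.90 + 3198.56 + duty 27652.51 = 228368.97
Difference = |231386.30 − 228368.97| = 3017.33

Supplier B is cheaper by SGD 3017.33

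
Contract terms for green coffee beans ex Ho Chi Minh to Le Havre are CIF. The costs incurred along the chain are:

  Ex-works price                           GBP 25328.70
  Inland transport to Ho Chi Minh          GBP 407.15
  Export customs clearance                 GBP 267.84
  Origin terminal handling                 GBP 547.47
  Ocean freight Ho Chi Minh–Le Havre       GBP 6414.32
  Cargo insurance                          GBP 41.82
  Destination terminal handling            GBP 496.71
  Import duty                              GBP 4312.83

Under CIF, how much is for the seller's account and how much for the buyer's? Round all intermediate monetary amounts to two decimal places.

Seller: GBP 33007.30; buyer: GBP 4809.54

CIF: the seller pays costs through ocean freight and marine insurance to the destination port.
Seller's account: goods 25328.70 + inland to port 407.15 + export clearance 267.84 + origin terminal 547.47 + freight 6414.32 + insurance 41.82 = 33007.30
Buyer's account: destination terminal 496.71 + duty 4312.83 = 4809.54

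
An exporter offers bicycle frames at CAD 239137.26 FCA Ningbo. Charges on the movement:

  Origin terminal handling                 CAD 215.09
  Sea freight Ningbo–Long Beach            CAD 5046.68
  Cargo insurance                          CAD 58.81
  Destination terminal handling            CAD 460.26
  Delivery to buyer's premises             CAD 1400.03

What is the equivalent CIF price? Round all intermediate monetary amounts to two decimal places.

Not relevant to the conversion: destination terminal, delivery — on the buyer under both terms; not part of either seller's price.
From FCA to CIF, the seller additionally bears: origin terminal, freight, insurance.
CIF price = 239137.26 + 215.09 + 5046.68 + 58.81 = 244457.84

CIF price: CAD 244457.84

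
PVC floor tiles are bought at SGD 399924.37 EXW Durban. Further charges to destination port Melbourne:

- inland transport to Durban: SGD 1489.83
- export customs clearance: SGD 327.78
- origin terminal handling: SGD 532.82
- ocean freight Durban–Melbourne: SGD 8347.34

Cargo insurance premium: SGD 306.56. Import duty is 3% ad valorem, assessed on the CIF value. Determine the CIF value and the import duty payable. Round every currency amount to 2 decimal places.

CIF value: SGD 410928.70; import duty: SGD 12327.86

CIF = EXW price + pre-shipment costs + freight + insurance
CIF = 399924.37 + 1489.83 + 327.78 + 532.82 + 8347.34 + 306.56 = 410928.70
Import duty = 410928.70 × 3% = 12327.86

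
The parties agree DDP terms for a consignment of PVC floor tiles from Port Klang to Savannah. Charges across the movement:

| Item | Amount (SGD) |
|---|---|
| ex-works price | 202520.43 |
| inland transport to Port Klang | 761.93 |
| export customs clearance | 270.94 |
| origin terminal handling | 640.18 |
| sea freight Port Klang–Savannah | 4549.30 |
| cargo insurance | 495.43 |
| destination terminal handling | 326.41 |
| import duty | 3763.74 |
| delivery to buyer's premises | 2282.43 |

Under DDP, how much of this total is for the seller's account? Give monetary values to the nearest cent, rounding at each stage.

Seller's account: SGD 215610.79

DDP: the seller bears all costs including import duty.
Seller's account: goods 202520.43 + inland to port 761.93 + export clearance 270.94 + origin terminal 640.18 + freight 4549.30 + insurance 495.43 + destination terminal 326.41 + duty 3763.74 + delivery 2282.43 = 215610.79
Buyer's account: 0.00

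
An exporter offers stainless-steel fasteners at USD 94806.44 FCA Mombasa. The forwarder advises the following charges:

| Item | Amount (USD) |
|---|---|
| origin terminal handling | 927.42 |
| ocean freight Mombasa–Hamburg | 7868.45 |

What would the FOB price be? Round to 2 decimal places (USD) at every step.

FOB price: USD 95733.86

Not relevant to the conversion: freight — on the buyer under both terms; not part of either seller's price.
From FCA to FOB, the seller additionally bears: origin terminal.
FOB price = 94806.44 + 927.42 = 95733.86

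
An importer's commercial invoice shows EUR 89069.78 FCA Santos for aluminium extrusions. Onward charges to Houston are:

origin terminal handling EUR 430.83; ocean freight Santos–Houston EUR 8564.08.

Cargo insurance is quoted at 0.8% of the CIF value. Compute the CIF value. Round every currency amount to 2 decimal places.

CIF value: EUR 98855.53

Let C be the CIF value. C = FCA price + pre-shipment costs + freight + 0.8% × C
C − 0.8% × C = 89069.78 + 430.83 + 8564.08
0.992 × C = 98064.69
C = 98064.69 / 0.992 = 98855.53
Insurance premium = 0.8% × 98855.53 = 790.84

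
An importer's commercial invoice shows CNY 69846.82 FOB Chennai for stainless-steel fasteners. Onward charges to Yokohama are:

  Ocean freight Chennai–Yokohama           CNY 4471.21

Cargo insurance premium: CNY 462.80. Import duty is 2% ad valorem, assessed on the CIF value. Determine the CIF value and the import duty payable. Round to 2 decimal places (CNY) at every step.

CIF value: CNY 74780.83; import duty: CNY 1495.62

CIF = FOB price + freight + insurance
CIF = 69846.82 + 4471.21 + 462.80 = 74780.83
Import duty = 74780.83 × 2% = 1495.62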